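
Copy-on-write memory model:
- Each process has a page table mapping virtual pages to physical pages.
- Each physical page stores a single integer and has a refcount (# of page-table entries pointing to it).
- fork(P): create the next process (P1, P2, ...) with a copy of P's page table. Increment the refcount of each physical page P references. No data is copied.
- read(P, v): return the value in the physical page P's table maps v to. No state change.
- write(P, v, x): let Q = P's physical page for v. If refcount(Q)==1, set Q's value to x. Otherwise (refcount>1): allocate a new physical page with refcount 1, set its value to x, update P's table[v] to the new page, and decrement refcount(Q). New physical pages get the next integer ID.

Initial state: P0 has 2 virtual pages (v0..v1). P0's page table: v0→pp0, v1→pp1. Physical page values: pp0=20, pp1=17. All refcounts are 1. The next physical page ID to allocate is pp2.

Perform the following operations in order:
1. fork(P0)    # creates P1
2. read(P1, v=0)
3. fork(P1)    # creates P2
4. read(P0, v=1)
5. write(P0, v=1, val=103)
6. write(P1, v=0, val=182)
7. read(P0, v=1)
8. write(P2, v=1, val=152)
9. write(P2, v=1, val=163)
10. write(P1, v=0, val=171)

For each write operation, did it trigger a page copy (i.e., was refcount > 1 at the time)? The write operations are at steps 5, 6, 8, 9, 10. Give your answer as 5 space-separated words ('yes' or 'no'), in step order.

Op 1: fork(P0) -> P1. 2 ppages; refcounts: pp0:2 pp1:2
Op 2: read(P1, v0) -> 20. No state change.
Op 3: fork(P1) -> P2. 2 ppages; refcounts: pp0:3 pp1:3
Op 4: read(P0, v1) -> 17. No state change.
Op 5: write(P0, v1, 103). refcount(pp1)=3>1 -> COPY to pp2. 3 ppages; refcounts: pp0:3 pp1:2 pp2:1
Op 6: write(P1, v0, 182). refcount(pp0)=3>1 -> COPY to pp3. 4 ppages; refcounts: pp0:2 pp1:2 pp2:1 pp3:1
Op 7: read(P0, v1) -> 103. No state change.
Op 8: write(P2, v1, 152). refcount(pp1)=2>1 -> COPY to pp4. 5 ppages; refcounts: pp0:2 pp1:1 pp2:1 pp3:1 pp4:1
Op 9: write(P2, v1, 163). refcount(pp4)=1 -> write in place. 5 ppages; refcounts: pp0:2 pp1:1 pp2:1 pp3:1 pp4:1
Op 10: write(P1, v0, 171). refcount(pp3)=1 -> write in place. 5 ppages; refcounts: pp0:2 pp1:1 pp2:1 pp3:1 pp4:1

yes yes yes no no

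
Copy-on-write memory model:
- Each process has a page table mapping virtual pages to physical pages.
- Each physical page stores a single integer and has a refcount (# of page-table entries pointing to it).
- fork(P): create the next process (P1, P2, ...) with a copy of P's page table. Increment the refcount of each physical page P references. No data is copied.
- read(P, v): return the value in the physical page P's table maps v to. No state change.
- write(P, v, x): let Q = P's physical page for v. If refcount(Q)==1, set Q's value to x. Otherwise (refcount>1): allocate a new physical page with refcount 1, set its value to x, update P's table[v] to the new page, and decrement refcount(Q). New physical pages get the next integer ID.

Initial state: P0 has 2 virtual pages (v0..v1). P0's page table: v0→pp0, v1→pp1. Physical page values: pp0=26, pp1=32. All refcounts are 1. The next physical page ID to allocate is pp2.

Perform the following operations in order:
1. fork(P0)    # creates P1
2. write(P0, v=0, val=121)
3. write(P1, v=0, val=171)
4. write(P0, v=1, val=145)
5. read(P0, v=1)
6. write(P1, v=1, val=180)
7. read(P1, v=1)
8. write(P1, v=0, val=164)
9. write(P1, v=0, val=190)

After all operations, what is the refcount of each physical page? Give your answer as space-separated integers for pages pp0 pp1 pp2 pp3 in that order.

Answer: 1 1 1 1

Derivation:
Op 1: fork(P0) -> P1. 2 ppages; refcounts: pp0:2 pp1:2
Op 2: write(P0, v0, 121). refcount(pp0)=2>1 -> COPY to pp2. 3 ppages; refcounts: pp0:1 pp1:2 pp2:1
Op 3: write(P1, v0, 171). refcount(pp0)=1 -> write in place. 3 ppages; refcounts: pp0:1 pp1:2 pp2:1
Op 4: write(P0, v1, 145). refcount(pp1)=2>1 -> COPY to pp3. 4 ppages; refcounts: pp0:1 pp1:1 pp2:1 pp3:1
Op 5: read(P0, v1) -> 145. No state change.
Op 6: write(P1, v1, 180). refcount(pp1)=1 -> write in place. 4 ppages; refcounts: pp0:1 pp1:1 pp2:1 pp3:1
Op 7: read(P1, v1) -> 180. No state change.
Op 8: write(P1, v0, 164). refcount(pp0)=1 -> write in place. 4 ppages; refcounts: pp0:1 pp1:1 pp2:1 pp3:1
Op 9: write(P1, v0, 190). refcount(pp0)=1 -> write in place. 4 ppages; refcounts: pp0:1 pp1:1 pp2:1 pp3:1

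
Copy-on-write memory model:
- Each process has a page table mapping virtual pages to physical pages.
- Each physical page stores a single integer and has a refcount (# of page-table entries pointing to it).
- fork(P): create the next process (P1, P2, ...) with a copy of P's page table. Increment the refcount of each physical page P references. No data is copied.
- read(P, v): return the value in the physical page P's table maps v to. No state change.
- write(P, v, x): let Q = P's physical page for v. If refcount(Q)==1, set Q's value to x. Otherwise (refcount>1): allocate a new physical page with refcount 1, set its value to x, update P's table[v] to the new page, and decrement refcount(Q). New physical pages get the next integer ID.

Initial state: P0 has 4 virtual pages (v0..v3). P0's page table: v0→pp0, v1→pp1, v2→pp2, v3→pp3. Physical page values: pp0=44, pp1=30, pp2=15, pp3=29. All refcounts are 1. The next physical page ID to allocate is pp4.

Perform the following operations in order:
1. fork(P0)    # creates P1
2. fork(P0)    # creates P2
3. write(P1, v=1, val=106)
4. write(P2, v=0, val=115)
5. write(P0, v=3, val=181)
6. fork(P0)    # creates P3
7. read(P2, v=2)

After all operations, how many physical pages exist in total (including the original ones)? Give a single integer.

Answer: 7

Derivation:
Op 1: fork(P0) -> P1. 4 ppages; refcounts: pp0:2 pp1:2 pp2:2 pp3:2
Op 2: fork(P0) -> P2. 4 ppages; refcounts: pp0:3 pp1:3 pp2:3 pp3:3
Op 3: write(P1, v1, 106). refcount(pp1)=3>1 -> COPY to pp4. 5 ppages; refcounts: pp0:3 pp1:2 pp2:3 pp3:3 pp4:1
Op 4: write(P2, v0, 115). refcount(pp0)=3>1 -> COPY to pp5. 6 ppages; refcounts: pp0:2 pp1:2 pp2:3 pp3:3 pp4:1 pp5:1
Op 5: write(P0, v3, 181). refcount(pp3)=3>1 -> COPY to pp6. 7 ppages; refcounts: pp0:2 pp1:2 pp2:3 pp3:2 pp4:1 pp5:1 pp6:1
Op 6: fork(P0) -> P3. 7 ppages; refcounts: pp0:3 pp1:3 pp2:4 pp3:2 pp4:1 pp5:1 pp6:2
Op 7: read(P2, v2) -> 15. No state change.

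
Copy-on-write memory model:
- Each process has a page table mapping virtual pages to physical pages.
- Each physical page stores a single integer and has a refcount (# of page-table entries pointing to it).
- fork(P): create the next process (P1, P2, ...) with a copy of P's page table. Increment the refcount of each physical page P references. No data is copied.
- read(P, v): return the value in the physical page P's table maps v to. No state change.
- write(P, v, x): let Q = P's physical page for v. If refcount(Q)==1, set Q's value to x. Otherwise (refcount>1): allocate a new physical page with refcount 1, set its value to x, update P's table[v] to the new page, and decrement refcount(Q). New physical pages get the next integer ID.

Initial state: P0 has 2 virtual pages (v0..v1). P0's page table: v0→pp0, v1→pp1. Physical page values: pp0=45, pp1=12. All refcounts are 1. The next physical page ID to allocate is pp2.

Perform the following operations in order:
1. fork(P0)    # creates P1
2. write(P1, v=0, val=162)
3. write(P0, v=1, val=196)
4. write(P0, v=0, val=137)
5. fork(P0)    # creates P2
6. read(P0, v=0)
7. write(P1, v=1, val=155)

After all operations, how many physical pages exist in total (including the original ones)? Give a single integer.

Answer: 4

Derivation:
Op 1: fork(P0) -> P1. 2 ppages; refcounts: pp0:2 pp1:2
Op 2: write(P1, v0, 162). refcount(pp0)=2>1 -> COPY to pp2. 3 ppages; refcounts: pp0:1 pp1:2 pp2:1
Op 3: write(P0, v1, 196). refcount(pp1)=2>1 -> COPY to pp3. 4 ppages; refcounts: pp0:1 pp1:1 pp2:1 pp3:1
Op 4: write(P0, v0, 137). refcount(pp0)=1 -> write in place. 4 ppages; refcounts: pp0:1 pp1:1 pp2:1 pp3:1
Op 5: fork(P0) -> P2. 4 ppages; refcounts: pp0:2 pp1:1 pp2:1 pp3:2
Op 6: read(P0, v0) -> 137. No state change.
Op 7: write(P1, v1, 155). refcount(pp1)=1 -> write in place. 4 ppages; refcounts: pp0:2 pp1:1 pp2:1 pp3:2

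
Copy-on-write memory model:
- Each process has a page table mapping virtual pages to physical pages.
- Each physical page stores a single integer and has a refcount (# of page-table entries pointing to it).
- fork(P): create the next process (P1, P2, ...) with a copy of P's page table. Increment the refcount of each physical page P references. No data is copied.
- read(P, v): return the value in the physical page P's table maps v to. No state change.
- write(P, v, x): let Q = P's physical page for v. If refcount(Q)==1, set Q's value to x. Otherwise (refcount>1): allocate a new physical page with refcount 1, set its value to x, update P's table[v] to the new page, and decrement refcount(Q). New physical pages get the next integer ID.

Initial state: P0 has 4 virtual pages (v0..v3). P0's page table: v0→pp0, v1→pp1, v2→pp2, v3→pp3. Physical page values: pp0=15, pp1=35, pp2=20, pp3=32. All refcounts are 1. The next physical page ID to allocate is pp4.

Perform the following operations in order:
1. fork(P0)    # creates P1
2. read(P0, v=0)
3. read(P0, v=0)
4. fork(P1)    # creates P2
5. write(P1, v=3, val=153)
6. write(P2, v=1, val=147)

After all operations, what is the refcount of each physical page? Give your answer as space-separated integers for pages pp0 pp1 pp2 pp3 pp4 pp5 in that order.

Op 1: fork(P0) -> P1. 4 ppages; refcounts: pp0:2 pp1:2 pp2:2 pp3:2
Op 2: read(P0, v0) -> 15. No state change.
Op 3: read(P0, v0) -> 15. No state change.
Op 4: fork(P1) -> P2. 4 ppages; refcounts: pp0:3 pp1:3 pp2:3 pp3:3
Op 5: write(P1, v3, 153). refcount(pp3)=3>1 -> COPY to pp4. 5 ppages; refcounts: pp0:3 pp1:3 pp2:3 pp3:2 pp4:1
Op 6: write(P2, v1, 147). refcount(pp1)=3>1 -> COPY to pp5. 6 ppages; refcounts: pp0:3 pp1:2 pp2:3 pp3:2 pp4:1 pp5:1

Answer: 3 2 3 2 1 1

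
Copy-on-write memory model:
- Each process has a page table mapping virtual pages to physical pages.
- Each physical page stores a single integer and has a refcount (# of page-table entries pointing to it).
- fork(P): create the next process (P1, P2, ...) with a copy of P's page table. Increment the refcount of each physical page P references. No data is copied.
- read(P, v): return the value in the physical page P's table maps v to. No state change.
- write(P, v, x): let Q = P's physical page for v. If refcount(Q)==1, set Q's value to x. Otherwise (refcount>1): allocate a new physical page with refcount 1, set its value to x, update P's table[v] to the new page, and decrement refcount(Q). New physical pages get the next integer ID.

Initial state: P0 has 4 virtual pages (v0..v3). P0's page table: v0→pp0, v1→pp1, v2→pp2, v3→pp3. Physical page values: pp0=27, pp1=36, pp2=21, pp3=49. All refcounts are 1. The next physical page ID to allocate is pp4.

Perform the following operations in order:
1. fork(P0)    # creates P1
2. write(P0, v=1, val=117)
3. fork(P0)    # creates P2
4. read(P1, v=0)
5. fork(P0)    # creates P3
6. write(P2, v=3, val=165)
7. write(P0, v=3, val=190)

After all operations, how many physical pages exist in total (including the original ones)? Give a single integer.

Op 1: fork(P0) -> P1. 4 ppages; refcounts: pp0:2 pp1:2 pp2:2 pp3:2
Op 2: write(P0, v1, 117). refcount(pp1)=2>1 -> COPY to pp4. 5 ppages; refcounts: pp0:2 pp1:1 pp2:2 pp3:2 pp4:1
Op 3: fork(P0) -> P2. 5 ppages; refcounts: pp0:3 pp1:1 pp2:3 pp3:3 pp4:2
Op 4: read(P1, v0) -> 27. No state change.
Op 5: fork(P0) -> P3. 5 ppages; refcounts: pp0:4 pp1:1 pp2:4 pp3:4 pp4:3
Op 6: write(P2, v3, 165). refcount(pp3)=4>1 -> COPY to pp5. 6 ppages; refcounts: pp0:4 pp1:1 pp2:4 pp3:3 pp4:3 pp5:1
Op 7: write(P0, v3, 190). refcount(pp3)=3>1 -> COPY to pp6. 7 ppages; refcounts: pp0:4 pp1:1 pp2:4 pp3:2 pp4:3 pp5:1 pp6:1

Answer: 7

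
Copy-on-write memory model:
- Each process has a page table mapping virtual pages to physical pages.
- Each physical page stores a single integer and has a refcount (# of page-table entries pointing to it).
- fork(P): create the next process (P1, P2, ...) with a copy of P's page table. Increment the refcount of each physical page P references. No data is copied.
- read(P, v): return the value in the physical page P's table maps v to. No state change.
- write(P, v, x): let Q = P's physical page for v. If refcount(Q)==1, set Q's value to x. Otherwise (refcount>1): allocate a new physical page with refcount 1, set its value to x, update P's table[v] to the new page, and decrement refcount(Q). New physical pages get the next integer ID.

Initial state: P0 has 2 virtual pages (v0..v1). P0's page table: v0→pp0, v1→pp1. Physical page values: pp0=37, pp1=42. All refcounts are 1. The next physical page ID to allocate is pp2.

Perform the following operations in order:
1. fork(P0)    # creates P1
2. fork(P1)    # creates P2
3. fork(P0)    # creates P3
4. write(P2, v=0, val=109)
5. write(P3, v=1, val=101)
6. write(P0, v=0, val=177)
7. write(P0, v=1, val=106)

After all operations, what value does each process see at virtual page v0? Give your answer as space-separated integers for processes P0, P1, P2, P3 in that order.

Op 1: fork(P0) -> P1. 2 ppages; refcounts: pp0:2 pp1:2
Op 2: fork(P1) -> P2. 2 ppages; refcounts: pp0:3 pp1:3
Op 3: fork(P0) -> P3. 2 ppages; refcounts: pp0:4 pp1:4
Op 4: write(P2, v0, 109). refcount(pp0)=4>1 -> COPY to pp2. 3 ppages; refcounts: pp0:3 pp1:4 pp2:1
Op 5: write(P3, v1, 101). refcount(pp1)=4>1 -> COPY to pp3. 4 ppages; refcounts: pp0:3 pp1:3 pp2:1 pp3:1
Op 6: write(P0, v0, 177). refcount(pp0)=3>1 -> COPY to pp4. 5 ppages; refcounts: pp0:2 pp1:3 pp2:1 pp3:1 pp4:1
Op 7: write(P0, v1, 106). refcount(pp1)=3>1 -> COPY to pp5. 6 ppages; refcounts: pp0:2 pp1:2 pp2:1 pp3:1 pp4:1 pp5:1
P0: v0 -> pp4 = 177
P1: v0 -> pp0 = 37
P2: v0 -> pp2 = 109
P3: v0 -> pp0 = 37

Answer: 177 37 109 37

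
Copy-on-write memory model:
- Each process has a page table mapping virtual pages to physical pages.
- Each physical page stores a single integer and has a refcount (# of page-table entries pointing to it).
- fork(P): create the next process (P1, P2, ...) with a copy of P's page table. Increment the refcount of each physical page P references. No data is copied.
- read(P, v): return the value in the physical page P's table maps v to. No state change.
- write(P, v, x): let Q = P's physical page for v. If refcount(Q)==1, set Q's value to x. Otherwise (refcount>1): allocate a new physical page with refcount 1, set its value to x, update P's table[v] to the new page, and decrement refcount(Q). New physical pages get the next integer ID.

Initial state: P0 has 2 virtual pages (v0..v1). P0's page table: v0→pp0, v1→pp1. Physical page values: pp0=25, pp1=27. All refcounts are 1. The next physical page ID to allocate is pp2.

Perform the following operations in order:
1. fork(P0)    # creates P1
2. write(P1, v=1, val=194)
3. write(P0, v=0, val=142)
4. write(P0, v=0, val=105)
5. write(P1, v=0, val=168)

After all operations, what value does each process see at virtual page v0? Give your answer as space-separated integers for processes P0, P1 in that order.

Op 1: fork(P0) -> P1. 2 ppages; refcounts: pp0:2 pp1:2
Op 2: write(P1, v1, 194). refcount(pp1)=2>1 -> COPY to pp2. 3 ppages; refcounts: pp0:2 pp1:1 pp2:1
Op 3: write(P0, v0, 142). refcount(pp0)=2>1 -> COPY to pp3. 4 ppages; refcounts: pp0:1 pp1:1 pp2:1 pp3:1
Op 4: write(P0, v0, 105). refcount(pp3)=1 -> write in place. 4 ppages; refcounts: pp0:1 pp1:1 pp2:1 pp3:1
Op 5: write(P1, v0, 168). refcount(pp0)=1 -> write in place. 4 ppages; refcounts: pp0:1 pp1:1 pp2:1 pp3:1
P0: v0 -> pp3 = 105
P1: v0 -> pp0 = 168

Answer: 105 168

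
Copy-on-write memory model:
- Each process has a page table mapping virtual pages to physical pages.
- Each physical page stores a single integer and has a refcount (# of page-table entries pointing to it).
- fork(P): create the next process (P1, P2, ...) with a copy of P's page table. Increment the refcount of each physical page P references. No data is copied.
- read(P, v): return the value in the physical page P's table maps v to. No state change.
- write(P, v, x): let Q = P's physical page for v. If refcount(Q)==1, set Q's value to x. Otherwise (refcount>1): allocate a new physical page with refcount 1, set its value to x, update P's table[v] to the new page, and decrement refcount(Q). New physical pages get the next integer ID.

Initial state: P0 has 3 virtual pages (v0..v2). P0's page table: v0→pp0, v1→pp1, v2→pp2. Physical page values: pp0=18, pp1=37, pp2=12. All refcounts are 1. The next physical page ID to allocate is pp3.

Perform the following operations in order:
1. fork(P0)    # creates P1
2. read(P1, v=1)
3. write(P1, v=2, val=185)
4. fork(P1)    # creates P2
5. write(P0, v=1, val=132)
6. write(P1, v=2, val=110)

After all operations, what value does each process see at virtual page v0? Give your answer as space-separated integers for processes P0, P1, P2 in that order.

Answer: 18 18 18

Derivation:
Op 1: fork(P0) -> P1. 3 ppages; refcounts: pp0:2 pp1:2 pp2:2
Op 2: read(P1, v1) -> 37. No state change.
Op 3: write(P1, v2, 185). refcount(pp2)=2>1 -> COPY to pp3. 4 ppages; refcounts: pp0:2 pp1:2 pp2:1 pp3:1
Op 4: fork(P1) -> P2. 4 ppages; refcounts: pp0:3 pp1:3 pp2:1 pp3:2
Op 5: write(P0, v1, 132). refcount(pp1)=3>1 -> COPY to pp4. 5 ppages; refcounts: pp0:3 pp1:2 pp2:1 pp3:2 pp4:1
Op 6: write(P1, v2, 110). refcount(pp3)=2>1 -> COPY to pp5. 6 ppages; refcounts: pp0:3 pp1:2 pp2:1 pp3:1 pp4:1 pp5:1
P0: v0 -> pp0 = 18
P1: v0 -> pp0 = 18
P2: v0 -> pp0 = 18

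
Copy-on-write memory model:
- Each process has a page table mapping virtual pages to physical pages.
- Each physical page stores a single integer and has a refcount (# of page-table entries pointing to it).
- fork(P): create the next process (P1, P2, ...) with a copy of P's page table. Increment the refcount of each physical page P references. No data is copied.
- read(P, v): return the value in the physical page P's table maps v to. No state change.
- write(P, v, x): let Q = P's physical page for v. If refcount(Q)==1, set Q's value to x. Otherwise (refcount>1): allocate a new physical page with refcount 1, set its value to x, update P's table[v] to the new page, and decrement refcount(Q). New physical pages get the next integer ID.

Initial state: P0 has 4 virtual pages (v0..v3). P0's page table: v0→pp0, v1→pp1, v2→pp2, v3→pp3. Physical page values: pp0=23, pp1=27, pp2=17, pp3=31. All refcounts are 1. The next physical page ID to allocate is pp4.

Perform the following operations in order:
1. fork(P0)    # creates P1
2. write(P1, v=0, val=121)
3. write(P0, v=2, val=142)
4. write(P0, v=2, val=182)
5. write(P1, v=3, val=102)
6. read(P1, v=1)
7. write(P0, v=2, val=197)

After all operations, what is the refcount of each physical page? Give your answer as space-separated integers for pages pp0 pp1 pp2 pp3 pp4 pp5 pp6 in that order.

Answer: 1 2 1 1 1 1 1

Derivation:
Op 1: fork(P0) -> P1. 4 ppages; refcounts: pp0:2 pp1:2 pp2:2 pp3:2
Op 2: write(P1, v0, 121). refcount(pp0)=2>1 -> COPY to pp4. 5 ppages; refcounts: pp0:1 pp1:2 pp2:2 pp3:2 pp4:1
Op 3: write(P0, v2, 142). refcount(pp2)=2>1 -> COPY to pp5. 6 ppages; refcounts: pp0:1 pp1:2 pp2:1 pp3:2 pp4:1 pp5:1
Op 4: write(P0, v2, 182). refcount(pp5)=1 -> write in place. 6 ppages; refcounts: pp0:1 pp1:2 pp2:1 pp3:2 pp4:1 pp5:1
Op 5: write(P1, v3, 102). refcount(pp3)=2>1 -> COPY to pp6. 7 ppages; refcounts: pp0:1 pp1:2 pp2:1 pp3:1 pp4:1 pp5:1 pp6:1
Op 6: read(P1, v1) -> 27. No state change.
Op 7: write(P0, v2, 197). refcount(pp5)=1 -> write in place. 7 ppages; refcounts: pp0:1 pp1:2 pp2:1 pp3:1 pp4:1 pp5:1 pp6:1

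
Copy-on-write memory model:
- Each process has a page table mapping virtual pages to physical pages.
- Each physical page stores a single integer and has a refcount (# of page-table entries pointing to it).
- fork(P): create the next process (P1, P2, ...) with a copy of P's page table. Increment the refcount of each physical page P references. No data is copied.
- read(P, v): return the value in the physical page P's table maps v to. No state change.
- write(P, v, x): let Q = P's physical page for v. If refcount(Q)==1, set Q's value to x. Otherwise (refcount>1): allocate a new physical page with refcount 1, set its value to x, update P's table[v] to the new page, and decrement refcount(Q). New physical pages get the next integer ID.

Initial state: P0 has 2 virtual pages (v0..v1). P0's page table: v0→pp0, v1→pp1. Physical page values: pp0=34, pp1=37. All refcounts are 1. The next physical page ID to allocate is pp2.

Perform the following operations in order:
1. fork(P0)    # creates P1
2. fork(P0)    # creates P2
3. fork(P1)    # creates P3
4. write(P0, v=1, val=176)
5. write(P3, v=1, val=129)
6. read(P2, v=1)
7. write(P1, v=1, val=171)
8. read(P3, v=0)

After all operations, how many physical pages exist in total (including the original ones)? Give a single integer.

Answer: 5

Derivation:
Op 1: fork(P0) -> P1. 2 ppages; refcounts: pp0:2 pp1:2
Op 2: fork(P0) -> P2. 2 ppages; refcounts: pp0:3 pp1:3
Op 3: fork(P1) -> P3. 2 ppages; refcounts: pp0:4 pp1:4
Op 4: write(P0, v1, 176). refcount(pp1)=4>1 -> COPY to pp2. 3 ppages; refcounts: pp0:4 pp1:3 pp2:1
Op 5: write(P3, v1, 129). refcount(pp1)=3>1 -> COPY to pp3. 4 ppages; refcounts: pp0:4 pp1:2 pp2:1 pp3:1
Op 6: read(P2, v1) -> 37. No state change.
Op 7: write(P1, v1, 171). refcount(pp1)=2>1 -> COPY to pp4. 5 ppages; refcounts: pp0:4 pp1:1 pp2:1 pp3:1 pp4:1
Op 8: read(P3, v0) -> 34. No state change.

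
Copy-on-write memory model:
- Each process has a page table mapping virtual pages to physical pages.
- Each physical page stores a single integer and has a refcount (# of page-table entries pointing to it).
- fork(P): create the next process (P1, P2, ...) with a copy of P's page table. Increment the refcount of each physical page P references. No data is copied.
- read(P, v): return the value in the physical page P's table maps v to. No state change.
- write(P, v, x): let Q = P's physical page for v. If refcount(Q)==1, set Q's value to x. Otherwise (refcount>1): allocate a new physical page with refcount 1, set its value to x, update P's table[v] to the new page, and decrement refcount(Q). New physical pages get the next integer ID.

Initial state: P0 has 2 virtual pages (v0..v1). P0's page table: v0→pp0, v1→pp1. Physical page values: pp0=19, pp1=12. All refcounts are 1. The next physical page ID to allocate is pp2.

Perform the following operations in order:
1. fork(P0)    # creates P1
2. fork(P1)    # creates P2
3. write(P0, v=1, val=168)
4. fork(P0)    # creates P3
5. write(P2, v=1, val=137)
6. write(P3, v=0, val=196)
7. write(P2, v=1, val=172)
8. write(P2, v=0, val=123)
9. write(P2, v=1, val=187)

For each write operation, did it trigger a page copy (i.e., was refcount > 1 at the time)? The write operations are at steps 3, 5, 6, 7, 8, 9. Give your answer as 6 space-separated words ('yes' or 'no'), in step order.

Op 1: fork(P0) -> P1. 2 ppages; refcounts: pp0:2 pp1:2
Op 2: fork(P1) -> P2. 2 ppages; refcounts: pp0:3 pp1:3
Op 3: write(P0, v1, 168). refcount(pp1)=3>1 -> COPY to pp2. 3 ppages; refcounts: pp0:3 pp1:2 pp2:1
Op 4: fork(P0) -> P3. 3 ppages; refcounts: pp0:4 pp1:2 pp2:2
Op 5: write(P2, v1, 137). refcount(pp1)=2>1 -> COPY to pp3. 4 ppages; refcounts: pp0:4 pp1:1 pp2:2 pp3:1
Op 6: write(P3, v0, 196). refcount(pp0)=4>1 -> COPY to pp4. 5 ppages; refcounts: pp0:3 pp1:1 pp2:2 pp3:1 pp4:1
Op 7: write(P2, v1, 172). refcount(pp3)=1 -> write in place. 5 ppages; refcounts: pp0:3 pp1:1 pp2:2 pp3:1 pp4:1
Op 8: write(P2, v0, 123). refcount(pp0)=3>1 -> COPY to pp5. 6 ppages; refcounts: pp0:2 pp1:1 pp2:2 pp3:1 pp4:1 pp5:1
Op 9: write(P2, v1, 187). refcount(pp3)=1 -> write in place. 6 ppages; refcounts: pp0:2 pp1:1 pp2:2 pp3:1 pp4:1 pp5:1

yes yes yes no yes no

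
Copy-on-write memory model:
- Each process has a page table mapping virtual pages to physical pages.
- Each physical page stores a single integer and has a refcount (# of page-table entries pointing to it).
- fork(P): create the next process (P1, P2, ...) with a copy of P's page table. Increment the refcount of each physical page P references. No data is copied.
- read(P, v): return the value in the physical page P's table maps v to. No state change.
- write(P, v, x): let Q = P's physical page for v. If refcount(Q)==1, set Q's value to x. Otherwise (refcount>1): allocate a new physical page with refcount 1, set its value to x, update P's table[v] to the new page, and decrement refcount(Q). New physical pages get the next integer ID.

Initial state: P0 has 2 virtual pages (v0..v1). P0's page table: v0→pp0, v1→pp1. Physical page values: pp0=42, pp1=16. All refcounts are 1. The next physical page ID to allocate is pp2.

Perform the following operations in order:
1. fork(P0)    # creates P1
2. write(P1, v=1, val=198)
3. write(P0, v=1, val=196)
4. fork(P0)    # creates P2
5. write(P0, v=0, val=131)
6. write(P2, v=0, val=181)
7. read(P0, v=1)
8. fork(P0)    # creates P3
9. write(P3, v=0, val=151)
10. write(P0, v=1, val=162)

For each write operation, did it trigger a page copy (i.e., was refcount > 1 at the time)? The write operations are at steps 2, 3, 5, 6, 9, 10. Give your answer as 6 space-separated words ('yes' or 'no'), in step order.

Op 1: fork(P0) -> P1. 2 ppages; refcounts: pp0:2 pp1:2
Op 2: write(P1, v1, 198). refcount(pp1)=2>1 -> COPY to pp2. 3 ppages; refcounts: pp0:2 pp1:1 pp2:1
Op 3: write(P0, v1, 196). refcount(pp1)=1 -> write in place. 3 ppages; refcounts: pp0:2 pp1:1 pp2:1
Op 4: fork(P0) -> P2. 3 ppages; refcounts: pp0:3 pp1:2 pp2:1
Op 5: write(P0, v0, 131). refcount(pp0)=3>1 -> COPY to pp3. 4 ppages; refcounts: pp0:2 pp1:2 pp2:1 pp3:1
Op 6: write(P2, v0, 181). refcount(pp0)=2>1 -> COPY to pp4. 5 ppages; refcounts: pp0:1 pp1:2 pp2:1 pp3:1 pp4:1
Op 7: read(P0, v1) -> 196. No state change.
Op 8: fork(P0) -> P3. 5 ppages; refcounts: pp0:1 pp1:3 pp2:1 pp3:2 pp4:1
Op 9: write(P3, v0, 151). refcount(pp3)=2>1 -> COPY to pp5. 6 ppages; refcounts: pp0:1 pp1:3 pp2:1 pp3:1 pp4:1 pp5:1
Op 10: write(P0, v1, 162). refcount(pp1)=3>1 -> COPY to pp6. 7 ppages; refcounts: pp0:1 pp1:2 pp2:1 pp3:1 pp4:1 pp5:1 pp6:1

yes no yes yes yes yes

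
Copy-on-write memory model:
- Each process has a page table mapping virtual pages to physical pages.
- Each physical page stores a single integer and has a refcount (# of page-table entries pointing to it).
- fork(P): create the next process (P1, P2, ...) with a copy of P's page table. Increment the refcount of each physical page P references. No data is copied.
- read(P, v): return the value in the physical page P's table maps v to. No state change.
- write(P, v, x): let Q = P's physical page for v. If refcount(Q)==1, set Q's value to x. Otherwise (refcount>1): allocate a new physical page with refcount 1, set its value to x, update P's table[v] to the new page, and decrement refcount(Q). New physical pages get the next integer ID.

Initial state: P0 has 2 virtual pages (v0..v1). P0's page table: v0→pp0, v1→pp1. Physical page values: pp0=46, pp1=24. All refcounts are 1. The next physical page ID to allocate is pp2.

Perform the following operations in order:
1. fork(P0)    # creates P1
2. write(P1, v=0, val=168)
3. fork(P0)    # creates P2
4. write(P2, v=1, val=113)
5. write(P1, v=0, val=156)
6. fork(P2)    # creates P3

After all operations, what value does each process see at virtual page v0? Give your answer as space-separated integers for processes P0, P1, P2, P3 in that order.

Op 1: fork(P0) -> P1. 2 ppages; refcounts: pp0:2 pp1:2
Op 2: write(P1, v0, 168). refcount(pp0)=2>1 -> COPY to pp2. 3 ppages; refcounts: pp0:1 pp1:2 pp2:1
Op 3: fork(P0) -> P2. 3 ppages; refcounts: pp0:2 pp1:3 pp2:1
Op 4: write(P2, v1, 113). refcount(pp1)=3>1 -> COPY to pp3. 4 ppages; refcounts: pp0:2 pp1:2 pp2:1 pp3:1
Op 5: write(P1, v0, 156). refcount(pp2)=1 -> write in place. 4 ppages; refcounts: pp0:2 pp1:2 pp2:1 pp3:1
Op 6: fork(P2) -> P3. 4 ppages; refcounts: pp0:3 pp1:2 pp2:1 pp3:2
P0: v0 -> pp0 = 46
P1: v0 -> pp2 = 156
P2: v0 -> pp0 = 46
P3: v0 -> pp0 = 46

Answer: 46 156 46 46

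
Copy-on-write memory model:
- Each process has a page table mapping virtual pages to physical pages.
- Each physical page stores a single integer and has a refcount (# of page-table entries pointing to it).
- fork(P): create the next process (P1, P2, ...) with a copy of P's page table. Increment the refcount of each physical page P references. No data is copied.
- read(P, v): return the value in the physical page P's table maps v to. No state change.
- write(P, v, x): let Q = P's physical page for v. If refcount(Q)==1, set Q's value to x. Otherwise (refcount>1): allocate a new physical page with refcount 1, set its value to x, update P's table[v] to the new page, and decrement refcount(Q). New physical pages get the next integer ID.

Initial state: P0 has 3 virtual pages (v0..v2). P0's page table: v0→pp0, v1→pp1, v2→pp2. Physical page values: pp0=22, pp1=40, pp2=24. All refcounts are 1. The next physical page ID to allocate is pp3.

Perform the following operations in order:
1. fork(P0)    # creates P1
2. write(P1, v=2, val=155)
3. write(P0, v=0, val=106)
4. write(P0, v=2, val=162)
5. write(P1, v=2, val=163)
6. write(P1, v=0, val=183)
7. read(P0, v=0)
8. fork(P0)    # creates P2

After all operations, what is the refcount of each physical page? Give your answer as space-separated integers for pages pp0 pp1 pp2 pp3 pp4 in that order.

Answer: 1 3 2 1 2

Derivation:
Op 1: fork(P0) -> P1. 3 ppages; refcounts: pp0:2 pp1:2 pp2:2
Op 2: write(P1, v2, 155). refcount(pp2)=2>1 -> COPY to pp3. 4 ppages; refcounts: pp0:2 pp1:2 pp2:1 pp3:1
Op 3: write(P0, v0, 106). refcount(pp0)=2>1 -> COPY to pp4. 5 ppages; refcounts: pp0:1 pp1:2 pp2:1 pp3:1 pp4:1
Op 4: write(P0, v2, 162). refcount(pp2)=1 -> write in place. 5 ppages; refcounts: pp0:1 pp1:2 pp2:1 pp3:1 pp4:1
Op 5: write(P1, v2, 163). refcount(pp3)=1 -> write in place. 5 ppages; refcounts: pp0:1 pp1:2 pp2:1 pp3:1 pp4:1
Op 6: write(P1, v0, 183). refcount(pp0)=1 -> write in place. 5 ppages; refcounts: pp0:1 pp1:2 pp2:1 pp3:1 pp4:1
Op 7: read(P0, v0) -> 106. No state change.
Op 8: fork(P0) -> P2. 5 ppages; refcounts: pp0:1 pp1:3 pp2:2 pp3:1 pp4:2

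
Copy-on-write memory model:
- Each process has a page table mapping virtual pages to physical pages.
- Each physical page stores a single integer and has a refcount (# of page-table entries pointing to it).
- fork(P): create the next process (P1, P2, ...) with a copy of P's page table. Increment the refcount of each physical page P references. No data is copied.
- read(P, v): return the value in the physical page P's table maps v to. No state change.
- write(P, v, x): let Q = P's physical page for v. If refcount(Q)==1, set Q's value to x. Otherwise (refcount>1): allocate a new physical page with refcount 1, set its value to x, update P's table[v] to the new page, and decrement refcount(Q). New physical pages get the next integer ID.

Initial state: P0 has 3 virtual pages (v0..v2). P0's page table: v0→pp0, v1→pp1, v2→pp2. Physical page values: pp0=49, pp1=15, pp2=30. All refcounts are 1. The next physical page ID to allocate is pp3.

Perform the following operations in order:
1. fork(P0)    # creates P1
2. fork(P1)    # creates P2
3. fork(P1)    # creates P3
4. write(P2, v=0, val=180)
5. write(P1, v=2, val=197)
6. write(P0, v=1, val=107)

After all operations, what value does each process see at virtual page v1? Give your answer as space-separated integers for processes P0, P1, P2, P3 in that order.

Op 1: fork(P0) -> P1. 3 ppages; refcounts: pp0:2 pp1:2 pp2:2
Op 2: fork(P1) -> P2. 3 ppages; refcounts: pp0:3 pp1:3 pp2:3
Op 3: fork(P1) -> P3. 3 ppages; refcounts: pp0:4 pp1:4 pp2:4
Op 4: write(P2, v0, 180). refcount(pp0)=4>1 -> COPY to pp3. 4 ppages; refcounts: pp0:3 pp1:4 pp2:4 pp3:1
Op 5: write(P1, v2, 197). refcount(pp2)=4>1 -> COPY to pp4. 5 ppages; refcounts: pp0:3 pp1:4 pp2:3 pp3:1 pp4:1
Op 6: write(P0, v1, 107). refcount(pp1)=4>1 -> COPY to pp5. 6 ppages; refcounts: pp0:3 pp1:3 pp2:3 pp3:1 pp4:1 pp5:1
P0: v1 -> pp5 = 107
P1: v1 -> pp1 = 15
P2: v1 -> pp1 = 15
P3: v1 -> pp1 = 15

Answer: 107 15 15 15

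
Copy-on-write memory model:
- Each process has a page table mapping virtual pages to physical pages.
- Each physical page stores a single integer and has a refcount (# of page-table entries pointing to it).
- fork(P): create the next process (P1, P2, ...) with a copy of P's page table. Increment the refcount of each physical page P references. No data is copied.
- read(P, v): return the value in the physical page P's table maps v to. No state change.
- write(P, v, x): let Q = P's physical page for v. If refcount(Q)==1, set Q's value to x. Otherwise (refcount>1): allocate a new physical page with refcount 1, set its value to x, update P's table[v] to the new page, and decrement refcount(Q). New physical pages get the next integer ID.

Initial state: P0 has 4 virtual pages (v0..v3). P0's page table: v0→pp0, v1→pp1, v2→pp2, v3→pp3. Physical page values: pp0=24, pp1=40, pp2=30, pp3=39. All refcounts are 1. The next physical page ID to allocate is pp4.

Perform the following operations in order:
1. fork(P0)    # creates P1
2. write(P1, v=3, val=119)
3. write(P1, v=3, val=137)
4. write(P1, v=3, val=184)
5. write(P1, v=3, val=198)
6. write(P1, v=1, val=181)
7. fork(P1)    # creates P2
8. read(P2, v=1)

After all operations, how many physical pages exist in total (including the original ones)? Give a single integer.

Op 1: fork(P0) -> P1. 4 ppages; refcounts: pp0:2 pp1:2 pp2:2 pp3:2
Op 2: write(P1, v3, 119). refcount(pp3)=2>1 -> COPY to pp4. 5 ppages; refcounts: pp0:2 pp1:2 pp2:2 pp3:1 pp4:1
Op 3: write(P1, v3, 137). refcount(pp4)=1 -> write in place. 5 ppages; refcounts: pp0:2 pp1:2 pp2:2 pp3:1 pp4:1
Op 4: write(P1, v3, 184). refcount(pp4)=1 -> write in place. 5 ppages; refcounts: pp0:2 pp1:2 pp2:2 pp3:1 pp4:1
Op 5: write(P1, v3, 198). refcount(pp4)=1 -> write in place. 5 ppages; refcounts: pp0:2 pp1:2 pp2:2 pp3:1 pp4:1
Op 6: write(P1, v1, 181). refcount(pp1)=2>1 -> COPY to pp5. 6 ppages; refcounts: pp0:2 pp1:1 pp2:2 pp3:1 pp4:1 pp5:1
Op 7: fork(P1) -> P2. 6 ppages; refcounts: pp0:3 pp1:1 pp2:3 pp3:1 pp4:2 pp5:2
Op 8: read(P2, v1) -> 181. No state change.

Answer: 6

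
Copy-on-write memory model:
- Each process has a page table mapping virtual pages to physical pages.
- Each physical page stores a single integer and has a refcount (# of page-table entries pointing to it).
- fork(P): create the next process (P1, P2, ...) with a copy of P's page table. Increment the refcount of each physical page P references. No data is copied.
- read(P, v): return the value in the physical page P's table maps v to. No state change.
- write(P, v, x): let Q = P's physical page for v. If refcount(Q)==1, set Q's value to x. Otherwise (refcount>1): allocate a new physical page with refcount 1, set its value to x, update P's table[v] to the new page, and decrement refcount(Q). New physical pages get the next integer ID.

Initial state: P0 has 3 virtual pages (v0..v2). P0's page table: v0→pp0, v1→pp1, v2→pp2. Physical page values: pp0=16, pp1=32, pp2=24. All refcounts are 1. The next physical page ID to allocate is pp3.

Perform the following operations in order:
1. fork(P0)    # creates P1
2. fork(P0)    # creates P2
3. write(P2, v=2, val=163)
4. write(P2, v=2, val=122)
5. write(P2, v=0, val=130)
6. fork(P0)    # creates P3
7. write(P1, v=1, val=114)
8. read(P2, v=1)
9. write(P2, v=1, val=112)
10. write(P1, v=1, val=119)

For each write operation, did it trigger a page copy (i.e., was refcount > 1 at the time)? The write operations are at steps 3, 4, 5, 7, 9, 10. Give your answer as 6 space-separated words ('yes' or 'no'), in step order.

Op 1: fork(P0) -> P1. 3 ppages; refcounts: pp0:2 pp1:2 pp2:2
Op 2: fork(P0) -> P2. 3 ppages; refcounts: pp0:3 pp1:3 pp2:3
Op 3: write(P2, v2, 163). refcount(pp2)=3>1 -> COPY to pp3. 4 ppages; refcounts: pp0:3 pp1:3 pp2:2 pp3:1
Op 4: write(P2, v2, 122). refcount(pp3)=1 -> write in place. 4 ppages; refcounts: pp0:3 pp1:3 pp2:2 pp3:1
Op 5: write(P2, v0, 130). refcount(pp0)=3>1 -> COPY to pp4. 5 ppages; refcounts: pp0:2 pp1:3 pp2:2 pp3:1 pp4:1
Op 6: fork(P0) -> P3. 5 ppages; refcounts: pp0:3 pp1:4 pp2:3 pp3:1 pp4:1
Op 7: write(P1, v1, 114). refcount(pp1)=4>1 -> COPY to pp5. 6 ppages; refcounts: pp0:3 pp1:3 pp2:3 pp3:1 pp4:1 pp5:1
Op 8: read(P2, v1) -> 32. No state change.
Op 9: write(P2, v1, 112). refcount(pp1)=3>1 -> COPY to pp6. 7 ppages; refcounts: pp0:3 pp1:2 pp2:3 pp3:1 pp4:1 pp5:1 pp6:1
Op 10: write(P1, v1, 119). refcount(pp5)=1 -> write in place. 7 ppages; refcounts: pp0:3 pp1:2 pp2:3 pp3:1 pp4:1 pp5:1 pp6:1

yes no yes yes yes no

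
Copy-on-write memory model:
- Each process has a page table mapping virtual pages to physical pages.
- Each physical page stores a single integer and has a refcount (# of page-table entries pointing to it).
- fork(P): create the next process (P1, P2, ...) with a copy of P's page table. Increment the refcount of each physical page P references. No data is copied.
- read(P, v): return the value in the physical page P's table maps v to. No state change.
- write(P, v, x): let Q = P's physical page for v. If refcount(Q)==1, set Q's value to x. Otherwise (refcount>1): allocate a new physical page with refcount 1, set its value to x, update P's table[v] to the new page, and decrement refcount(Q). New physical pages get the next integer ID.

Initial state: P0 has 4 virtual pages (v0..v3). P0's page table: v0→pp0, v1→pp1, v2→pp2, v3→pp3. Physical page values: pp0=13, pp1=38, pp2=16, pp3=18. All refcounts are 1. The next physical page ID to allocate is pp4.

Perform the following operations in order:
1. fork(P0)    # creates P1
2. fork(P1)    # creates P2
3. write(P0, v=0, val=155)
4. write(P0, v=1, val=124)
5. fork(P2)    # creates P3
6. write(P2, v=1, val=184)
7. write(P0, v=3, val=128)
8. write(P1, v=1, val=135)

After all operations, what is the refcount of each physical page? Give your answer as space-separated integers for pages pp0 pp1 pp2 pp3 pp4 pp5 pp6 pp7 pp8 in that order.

Answer: 3 1 4 3 1 1 1 1 1

Derivation:
Op 1: fork(P0) -> P1. 4 ppages; refcounts: pp0:2 pp1:2 pp2:2 pp3:2
Op 2: fork(P1) -> P2. 4 ppages; refcounts: pp0:3 pp1:3 pp2:3 pp3:3
Op 3: write(P0, v0, 155). refcount(pp0)=3>1 -> COPY to pp4. 5 ppages; refcounts: pp0:2 pp1:3 pp2:3 pp3:3 pp4:1
Op 4: write(P0, v1, 124). refcount(pp1)=3>1 -> COPY to pp5. 6 ppages; refcounts: pp0:2 pp1:2 pp2:3 pp3:3 pp4:1 pp5:1
Op 5: fork(P2) -> P3. 6 ppages; refcounts: pp0:3 pp1:3 pp2:4 pp3:4 pp4:1 pp5:1
Op 6: write(P2, v1, 184). refcount(pp1)=3>1 -> COPY to pp6. 7 ppages; refcounts: pp0:3 pp1:2 pp2:4 pp3:4 pp4:1 pp5:1 pp6:1
Op 7: write(P0, v3, 128). refcount(pp3)=4>1 -> COPY to pp7. 8 ppages; refcounts: pp0:3 pp1:2 pp2:4 pp3:3 pp4:1 pp5:1 pp6:1 pp7:1
Op 8: write(P1, v1, 135). refcount(pp1)=2>1 -> COPY to pp8. 9 ppages; refcounts: pp0:3 pp1:1 pp2:4 pp3:3 pp4:1 pp5:1 pp6:1 pp7:1 pp8:1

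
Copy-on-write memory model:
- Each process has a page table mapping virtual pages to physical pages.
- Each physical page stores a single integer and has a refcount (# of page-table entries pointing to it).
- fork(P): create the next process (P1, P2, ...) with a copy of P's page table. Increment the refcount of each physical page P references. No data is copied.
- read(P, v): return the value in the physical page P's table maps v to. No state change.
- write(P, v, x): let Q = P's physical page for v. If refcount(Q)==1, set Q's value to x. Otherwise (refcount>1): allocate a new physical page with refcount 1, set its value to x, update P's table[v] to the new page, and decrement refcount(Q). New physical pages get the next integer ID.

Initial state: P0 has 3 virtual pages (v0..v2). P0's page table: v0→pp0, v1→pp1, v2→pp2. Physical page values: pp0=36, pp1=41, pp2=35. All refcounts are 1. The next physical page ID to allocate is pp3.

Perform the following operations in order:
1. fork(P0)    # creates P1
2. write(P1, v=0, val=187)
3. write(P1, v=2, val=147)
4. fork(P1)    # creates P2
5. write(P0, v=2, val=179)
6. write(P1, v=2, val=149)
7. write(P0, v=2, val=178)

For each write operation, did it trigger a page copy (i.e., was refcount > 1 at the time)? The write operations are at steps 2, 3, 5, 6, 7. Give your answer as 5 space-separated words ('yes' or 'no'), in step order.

Op 1: fork(P0) -> P1. 3 ppages; refcounts: pp0:2 pp1:2 pp2:2
Op 2: write(P1, v0, 187). refcount(pp0)=2>1 -> COPY to pp3. 4 ppages; refcounts: pp0:1 pp1:2 pp2:2 pp3:1
Op 3: write(P1, v2, 147). refcount(pp2)=2>1 -> COPY to pp4. 5 ppages; refcounts: pp0:1 pp1:2 pp2:1 pp3:1 pp4:1
Op 4: fork(P1) -> P2. 5 ppages; refcounts: pp0:1 pp1:3 pp2:1 pp3:2 pp4:2
Op 5: write(P0, v2, 179). refcount(pp2)=1 -> write in place. 5 ppages; refcounts: pp0:1 pp1:3 pp2:1 pp3:2 pp4:2
Op 6: write(P1, v2, 149). refcount(pp4)=2>1 -> COPY to pp5. 6 ppages; refcounts: pp0:1 pp1:3 pp2:1 pp3:2 pp4:1 pp5:1
Op 7: write(P0, v2, 178). refcount(pp2)=1 -> write in place. 6 ppages; refcounts: pp0:1 pp1:3 pp2:1 pp3:2 pp4:1 pp5:1

yes yes no yes no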